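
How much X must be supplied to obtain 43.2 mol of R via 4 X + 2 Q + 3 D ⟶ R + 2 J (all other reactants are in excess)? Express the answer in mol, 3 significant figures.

173 mol

n(R) = 43.20 mol
n(X) = (4/1) × 43.20 = 172.8 mol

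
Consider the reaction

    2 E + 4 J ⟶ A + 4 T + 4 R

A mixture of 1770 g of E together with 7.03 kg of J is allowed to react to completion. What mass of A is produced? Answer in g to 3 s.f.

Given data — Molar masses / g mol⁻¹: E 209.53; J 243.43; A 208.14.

n(E) = 1770 / 209.53 = 8.447 mol
n(J) = 7.030×1000 / 243.43 = 28.88 mol
n/ν for E = 8.447/2 = 4.224
n/ν for J = 28.88/4 = 7.220
Smallest n/ν is E → limiting reagent.
n(A) = (1/2) × 8.447 = 4.224 mol
mass = 4.224 × 208.14 = 879.2 g

879 g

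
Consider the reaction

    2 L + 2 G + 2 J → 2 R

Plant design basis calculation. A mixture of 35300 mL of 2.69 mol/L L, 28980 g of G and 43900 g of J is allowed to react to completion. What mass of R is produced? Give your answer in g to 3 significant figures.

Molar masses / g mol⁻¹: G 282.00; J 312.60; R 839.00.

n(L) = 2.69 × 35300/1000 = 94.96 mol
n(G) = 28980 / 282.00 = 102.8 mol
n(J) = 43900 / 312.60 = 140.4 mol
n/ν for L = 94.96/2 = 47.48
n/ν for G = 102.8/2 = 51.40
n/ν for J = 140.4/2 = 70.20
Smallest n/ν is L → limiting reagent.
n(R) = (2/2) × 94.96 = 94.96 mol
mass = 94.96 × 839.00 = 79670 g

79700 g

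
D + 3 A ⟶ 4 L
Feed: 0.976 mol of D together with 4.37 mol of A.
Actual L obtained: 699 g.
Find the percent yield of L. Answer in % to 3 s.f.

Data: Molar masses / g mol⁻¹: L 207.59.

86.3 %

n(D) = 0.9760 mol
n(A) = 4.370 mol
n/ν for D = 0.9760/1 = 0.9760
n/ν for A = 4.370/3 = 1.457
Smallest n/ν is D → limiting reagent.
theoretical n(L) = (4/1) × 0.9760 = 3.904 mol → 810.4 g
% yield = 699 / 810.4 × 100 = 86.25 %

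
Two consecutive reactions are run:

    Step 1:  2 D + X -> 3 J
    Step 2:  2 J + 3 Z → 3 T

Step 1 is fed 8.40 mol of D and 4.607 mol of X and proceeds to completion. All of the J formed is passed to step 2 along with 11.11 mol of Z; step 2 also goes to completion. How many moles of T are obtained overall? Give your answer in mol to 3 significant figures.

Step 1:
n(D) = 8.400 mol
n(X) = 4.607 mol
n/ν for D = 8.400/2 = 4.200
n/ν for X = 4.607/1 = 4.607
Smallest n/ν is D → limiting reagent.
n(J) produced = (3/2) × 8.400 = 12.60 mol
Step 2:
n(J) available = 12.60 mol
n(Z) = 11.11 mol
n/ν for J = 12.60/2 = 6.300
n/ν for Z = 11.11/3 = 3.703
Smallest n/ν is Z → limiting reagent.
n(T) = (3/3) × 11.11 = 11.11 mol

11.1 mol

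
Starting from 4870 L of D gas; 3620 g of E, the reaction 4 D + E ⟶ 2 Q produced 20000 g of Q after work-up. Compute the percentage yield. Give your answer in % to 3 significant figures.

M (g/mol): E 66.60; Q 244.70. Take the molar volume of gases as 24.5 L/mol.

82.2 %

n(D) = 4870 / 24.5 = 198.8 mol
n(E) = 3620 / 66.60 = 54.35 mol
n/ν for D = 198.8/4 = 49.70
n/ν for E = 54.35/1 = 54.35
Smallest n/ν is D → limiting reagent.
theoretical n(Q) = (2/4) × 198.8 = 99.40 mol → 24320 g
% yield = 20000 / 24320 × 100 = 82.24 %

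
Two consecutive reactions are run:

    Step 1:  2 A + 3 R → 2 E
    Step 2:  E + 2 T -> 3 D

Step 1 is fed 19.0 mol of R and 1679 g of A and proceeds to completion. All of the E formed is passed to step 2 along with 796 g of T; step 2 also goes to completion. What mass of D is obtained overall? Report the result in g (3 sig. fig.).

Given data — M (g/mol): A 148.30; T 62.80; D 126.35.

Step 1:
n(R) = 19.00 mol
n(A) = 1679 / 148.30 = 11.32 mol
n/ν for R = 19.00/3 = 6.333
n/ν for A = 11.32/2 = 5.660
Smallest n/ν is A → limiting reagent.
n(E) produced = (2/2) × 11.32 = 11.32 mol
Step 2:
n(E) available = 11.32 mol
n(T) = 796.0 / 62.80 = 12.68 mol
n/ν for E = 11.32/1 = 11.32
n/ν for T = 12.68/2 = 6.340
Smallest n/ν is T → limiting reagent.
n(D) = (3/2) × 12.68 = 19.02 mol
mass = 19.02 × 126.35 = 2403 g

2400 g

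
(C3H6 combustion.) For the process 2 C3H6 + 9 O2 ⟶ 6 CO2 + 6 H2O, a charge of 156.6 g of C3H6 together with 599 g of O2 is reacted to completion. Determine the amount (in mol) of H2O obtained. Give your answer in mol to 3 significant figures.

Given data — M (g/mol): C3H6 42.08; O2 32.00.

11.2 mol

n(C3H6) = 156.6 / 42.08 = 3.721 mol
n(O2) = 599.0 / 32.00 = 18.72 mol
n/ν for C3H6 = 3.721/2 = 1.861
n/ν for O2 = 18.72/9 = 2.080
Smallest n/ν is C3H6 → limiting reagent.
n(H2O) = (6/2) × 3.721 = 11.16 mol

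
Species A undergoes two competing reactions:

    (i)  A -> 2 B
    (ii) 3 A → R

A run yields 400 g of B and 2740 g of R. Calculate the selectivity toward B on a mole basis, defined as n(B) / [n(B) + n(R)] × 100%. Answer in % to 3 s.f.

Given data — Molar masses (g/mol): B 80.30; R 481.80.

n(B) = 400 / 80.30 = 4.981 mol
n(R) = 2740 / 481.80 = 5.687 mol
selectivity = 4.981/(4.981+5.687) × 100 = 46.69 %

46.7 %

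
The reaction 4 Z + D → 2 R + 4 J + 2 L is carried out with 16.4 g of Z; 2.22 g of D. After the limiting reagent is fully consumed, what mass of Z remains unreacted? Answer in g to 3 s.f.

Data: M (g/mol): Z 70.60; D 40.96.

1.09 g

n(Z) = 16.40 / 70.60 = 0.2323 mol
n(D) = 2.220 / 40.96 = 0.05420 mol
n/ν for Z = 0.2323/4 = 0.05808
n/ν for D = 0.05420/1 = 0.05420
Smallest n/ν is D → limiting reagent.
Z consumed = (4/1) × 0.05420 = 0.2168 mol
Z remaining = 0.2323 − 0.2168 = 0.01550 mol
mass = 0.01550 × 70.60 = 1.094 g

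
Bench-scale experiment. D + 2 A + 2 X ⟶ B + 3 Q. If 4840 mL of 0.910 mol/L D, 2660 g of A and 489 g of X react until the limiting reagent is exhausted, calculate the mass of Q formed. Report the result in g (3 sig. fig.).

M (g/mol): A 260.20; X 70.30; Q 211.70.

n(D) = 0.910 × 4840/1000 = 4.404 mol
n(A) = 2660 / 260.20 = 10.22 mol
n(X) = 489.0 / 70.30 = 6.956 mol
n/ν for D = 4.404/1 = 4.404
n/ν for A = 10.22/2 = 5.110
n/ν for X = 6.956/2 = 3.478
Smallest n/ν is X → limiting reagent.
n(Q) = (3/2) × 6.956 = 10.43 mol
mass = 10.43 × 211.70 = 2208 g

2210 g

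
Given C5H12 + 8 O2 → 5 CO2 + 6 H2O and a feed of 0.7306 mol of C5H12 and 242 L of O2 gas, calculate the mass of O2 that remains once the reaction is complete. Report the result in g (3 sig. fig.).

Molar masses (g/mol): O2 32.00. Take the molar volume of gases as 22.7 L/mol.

n(C5H12) = 0.7306 mol
n(O2) = 242.0 / 22.7 = 10.66 mol
n/ν → C5H12: 0.7306, O2: 1.333; C5H12 is limiting.
O2 consumed = (8/1) × 0.7306 = 5.845 mol
O2 remaining = 10.66 − 5.845 = 4.815 mol
mass = 4.815 × 32.00 = 154.1 g

154 g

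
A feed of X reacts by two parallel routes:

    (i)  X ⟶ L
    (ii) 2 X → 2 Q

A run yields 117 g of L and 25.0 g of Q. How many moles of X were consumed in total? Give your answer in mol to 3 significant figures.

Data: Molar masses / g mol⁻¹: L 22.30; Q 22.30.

6.37 mol

n(L) = 117 / 22.30 = 5.247 mol
n(Q) = 25.0 / 22.30 = 1.121 mol
n(X) via (i) = (1/1)×5.247 = 5.247 mol
n(X) via (ii) = (2/2)×1.121 = 1.121 mol
total n(X) = 5.247 + 1.121 = 6.368 mol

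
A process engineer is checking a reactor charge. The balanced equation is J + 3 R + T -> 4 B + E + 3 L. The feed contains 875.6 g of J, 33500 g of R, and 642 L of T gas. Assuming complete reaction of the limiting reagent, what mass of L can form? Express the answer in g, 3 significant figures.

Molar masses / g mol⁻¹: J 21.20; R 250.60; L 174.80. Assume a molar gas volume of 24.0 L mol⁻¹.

n(J) = 875.6 / 21.20 = 41.30 mol
n(R) = 33500 / 250.60 = 133.7 mol
n(T) = 642.0 / 24.0 = 26.75 mol
n/ν → J: 41.30, R: 44.57, T: 26.75; T is limiting.
n(L) = (3/1) × 26.75 = 80.25 mol
mass = 80.25 × 174.80 = 14030 g

14000 g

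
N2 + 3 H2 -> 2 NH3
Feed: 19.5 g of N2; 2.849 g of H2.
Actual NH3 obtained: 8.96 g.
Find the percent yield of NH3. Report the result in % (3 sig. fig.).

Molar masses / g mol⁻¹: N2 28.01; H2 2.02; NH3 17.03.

56.0 %

n(N2) = 19.50 / 28.01 = 0.6962 mol
n(H2) = 2.849 / 2.02 = 1.410 mol
n/ν for N2 = 0.6962/1 = 0.6962
n/ν for H2 = 1.410/3 = 0.4700
Smallest n/ν is H2 → limiting reagent.
theoretical n(NH3) = (2/3) × 1.410 = 0.9400 mol → 16.01 g
% yield = 8.96 / 16.01 × 100 = 55.97 %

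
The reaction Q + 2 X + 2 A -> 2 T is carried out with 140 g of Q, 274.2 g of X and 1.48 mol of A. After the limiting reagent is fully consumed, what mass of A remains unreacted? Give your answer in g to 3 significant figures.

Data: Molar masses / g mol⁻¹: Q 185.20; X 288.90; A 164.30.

87.2 g

n(Q) = 140.0 / 185.20 = 0.7559 mol
n(X) = 274.2 / 288.90 = 0.9491 mol
n(A) = 1.480 mol
n/ν for Q = 0.7559/1 = 0.7559
n/ν for X = 0.9491/2 = 0.4746
n/ν for A = 1.480/2 = 0.7400
Smallest n/ν is X → limiting reagent.
A consumed = (2/2) × 0.9491 = 0.9491 mol
A remaining = 1.480 − 0.9491 = 0.5309 mol
mass = 0.5309 × 164.30 = 87.23 g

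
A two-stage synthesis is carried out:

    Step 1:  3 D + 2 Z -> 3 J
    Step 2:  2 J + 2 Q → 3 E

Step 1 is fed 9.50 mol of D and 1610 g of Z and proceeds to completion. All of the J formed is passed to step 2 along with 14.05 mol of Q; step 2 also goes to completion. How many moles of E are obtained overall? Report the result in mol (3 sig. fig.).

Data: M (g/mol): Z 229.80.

14.3 mol

Step 1:
n(D) = 9.500 mol
n(Z) = 1610 / 229.80 = 7.006 mol
n/ν for D = 9.500/3 = 3.167
n/ν for Z = 7.006/2 = 3.503
Smallest n/ν is D → limiting reagent.
n(J) produced = (3/3) × 9.500 = 9.500 mol
Step 2:
n(J) available = 9.500 mol
n(Q) = 14.05 mol
n/ν for J = 9.500/2 = 4.750
n/ν for Q = 14.05/2 = 7.025
Smallest n/ν is J → limiting reagent.
n(E) = (3/2) × 9.500 = 14.25 mol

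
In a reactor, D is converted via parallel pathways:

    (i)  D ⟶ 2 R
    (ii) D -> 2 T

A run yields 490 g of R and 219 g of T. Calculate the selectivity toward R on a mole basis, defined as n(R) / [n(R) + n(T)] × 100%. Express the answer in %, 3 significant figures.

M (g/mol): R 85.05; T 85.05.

69.1 %

n(R) = 490 / 85.05 = 5.761 mol
n(T) = 219 / 85.05 = 2.575 mol
selectivity = 5.761/(5.761+2.575) × 100 = 69.11 %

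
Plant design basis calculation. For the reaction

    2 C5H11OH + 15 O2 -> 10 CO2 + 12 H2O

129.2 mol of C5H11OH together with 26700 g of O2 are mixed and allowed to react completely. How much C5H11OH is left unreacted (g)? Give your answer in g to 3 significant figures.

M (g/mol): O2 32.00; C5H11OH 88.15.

1580 g

n(C5H11OH) = 129.2 mol
n(O2) = 26700 / 32.00 = 834.4 mol
n/ν → C5H11OH: 64.60, O2: 55.63; O2 is limiting.
C5H11OH consumed = (2/15) × 834.4 = 111.3 mol
C5H11OH remaining = 129.2 − 111.3 = 17.90 mol
mass = 17.90 × 88.15 = 1578 g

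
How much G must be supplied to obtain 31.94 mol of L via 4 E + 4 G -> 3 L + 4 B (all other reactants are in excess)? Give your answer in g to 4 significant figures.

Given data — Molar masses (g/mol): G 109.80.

n(L) = 31.94 mol
n(G) = (4/3) × 31.94 = 42.59 mol
mass = 42.59 × 109.80 = 4676 g

4676 g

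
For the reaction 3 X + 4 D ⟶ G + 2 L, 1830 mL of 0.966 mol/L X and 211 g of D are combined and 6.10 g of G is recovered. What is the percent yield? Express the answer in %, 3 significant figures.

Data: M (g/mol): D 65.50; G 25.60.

40.4 %

n(X) = 0.966 × 1830/1000 = 1.768 mol
n(D) = 211.0 / 65.50 = 3.221 mol
n/ν for X = 1.768/3 = 0.5893
n/ν for D = 3.221/4 = 0.8053
Smallest n/ν is X → limiting reagent.
theoretical n(G) = (1/3) × 1.768 = 0.5893 mol → 15.09 g
% yield = 6.10 / 15.09 × 100 = 40.42 %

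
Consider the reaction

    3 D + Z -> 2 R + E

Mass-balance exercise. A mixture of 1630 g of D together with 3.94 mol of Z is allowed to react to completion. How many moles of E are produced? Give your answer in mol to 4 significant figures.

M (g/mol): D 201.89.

2.691 mol

n(D) = 1630 / 201.89 = 8.074 mol
n(Z) = 3.940 mol
n/ν for D = 8.074/3 = 2.691
n/ν for Z = 3.940/1 = 3.940
Smallest n/ν is D → limiting reagent.
n(E) = (1/3) × 8.074 = 2.691 mol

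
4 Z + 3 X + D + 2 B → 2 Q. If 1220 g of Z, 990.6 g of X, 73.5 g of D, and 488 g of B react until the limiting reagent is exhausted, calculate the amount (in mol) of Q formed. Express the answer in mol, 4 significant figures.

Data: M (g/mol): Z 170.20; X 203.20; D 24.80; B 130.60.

3.250 mol

n(Z) = 1220 / 170.20 = 7.168 mol
n(X) = 990.6 / 203.20 = 4.875 mol
n(D) = 73.50 / 24.80 = 2.964 mol
n(B) = 488.0 / 130.60 = 3.737 mol
n/ν → Z: 1.792, X: 1.625, D: 2.964, B: 1.869; X is limiting.
n(Q) = (2/3) × 4.875 = 3.250 mol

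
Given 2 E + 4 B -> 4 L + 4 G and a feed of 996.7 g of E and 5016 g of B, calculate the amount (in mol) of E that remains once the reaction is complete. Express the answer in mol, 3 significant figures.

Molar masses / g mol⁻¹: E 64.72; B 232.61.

4.62 mol

n(E) = 996.7 / 64.72 = 15.40 mol
n(B) = 5016 / 232.61 = 21.56 mol
n/ν for E = 15.40/2 = 7.700
n/ν for B = 21.56/4 = 5.390
Smallest n/ν is B → limiting reagent.
E consumed = (2/4) × 21.56 = 10.78 mol
E remaining = 15.40 − 10.78 = 4.620 mol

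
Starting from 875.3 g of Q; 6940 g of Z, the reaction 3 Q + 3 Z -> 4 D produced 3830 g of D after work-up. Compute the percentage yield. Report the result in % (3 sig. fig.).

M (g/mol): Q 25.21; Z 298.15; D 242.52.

50.9 %

n(Q) = 875.3 / 25.21 = 34.72 mol
n(Z) = 6940 / 298.15 = 23.28 mol
n/ν for Q = 34.72/3 = 11.57
n/ν for Z = 23.28/3 = 7.760
Smallest n/ν is Z → limiting reagent.
theoretical n(D) = (4/3) × 23.28 = 31.04 mol → 7528 g
% yield = 3830 / 7528 × 100 = 50.88 %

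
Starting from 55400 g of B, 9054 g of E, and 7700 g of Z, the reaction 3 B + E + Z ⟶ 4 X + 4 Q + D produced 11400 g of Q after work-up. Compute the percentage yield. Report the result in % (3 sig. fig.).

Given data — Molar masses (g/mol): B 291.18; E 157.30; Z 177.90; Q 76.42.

86.2 %

n(B) = 55400 / 291.18 = 190.3 mol
n(E) = 9054 / 157.30 = 57.56 mol
n(Z) = 7700 / 177.90 = 43.28 mol
n/ν for B = 190.3/3 = 63.43
n/ν for E = 57.56/1 = 57.56
n/ν for Z = 43.28/1 = 43.28
Smallest n/ν is Z → limiting reagent.
theoretical n(Q) = (4/1) × 43.28 = 173.1 mol → 13230 g
% yield = 11400 / 13230 × 100 = 86.17 %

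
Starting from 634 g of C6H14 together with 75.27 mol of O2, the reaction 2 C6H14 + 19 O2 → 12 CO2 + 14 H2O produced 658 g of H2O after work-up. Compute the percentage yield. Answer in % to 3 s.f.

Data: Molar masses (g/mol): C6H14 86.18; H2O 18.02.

n(C6H14) = 634.0 / 86.18 = 7.357 mol
n(O2) = 75.27 mol
n/ν for C6H14 = 7.357/2 = 3.679
n/ν for O2 = 75.27/19 = 3.962
Smallest n/ν is C6H14 → limiting reagent.
theoretical n(H2O) = (14/2) × 7.357 = 51.50 mol → 928.0 g
% yield = 658 / 928.0 × 100 = 70.91 %

70.9 %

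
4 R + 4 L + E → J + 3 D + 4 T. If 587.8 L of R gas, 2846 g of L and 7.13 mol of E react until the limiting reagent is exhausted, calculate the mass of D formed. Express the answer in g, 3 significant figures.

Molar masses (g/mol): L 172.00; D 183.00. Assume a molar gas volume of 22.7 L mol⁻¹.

n(R) = 587.8 / 22.7 = 25.89 mol
n(L) = 2846 / 172.00 = 16.55 mol
n(E) = 7.130 mol
n/ν for R = 25.89/4 = 6.473
n/ν for L = 16.55/4 = 4.138
n/ν for E = 7.130/1 = 7.130
Smallest n/ν is L → limiting reagent.
n(D) = (3/4) × 16.55 = 12.41 mol
mass = 12.41 × 183.00 = 2271 g

2270 g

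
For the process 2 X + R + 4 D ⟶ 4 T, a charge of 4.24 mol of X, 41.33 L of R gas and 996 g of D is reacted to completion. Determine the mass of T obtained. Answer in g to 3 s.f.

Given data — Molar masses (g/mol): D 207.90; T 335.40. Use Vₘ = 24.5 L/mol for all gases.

n(X) = 4.240 mol
n(R) = 41.33 / 24.5 = 1.687 mol
n(D) = 996.0 / 207.90 = 4.791 mol
n/ν → X: 2.120, R: 1.687, D: 1.198; D is limiting.
n(T) = (4/4) × 4.791 = 4.791 mol
mass = 4.791 × 335.40 = 1607 g

1610 g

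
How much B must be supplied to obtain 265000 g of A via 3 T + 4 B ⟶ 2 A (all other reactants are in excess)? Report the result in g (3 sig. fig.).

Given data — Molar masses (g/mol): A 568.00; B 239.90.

n(A) = 265000 / 568.00 = 466.5 mol
n(B) = (4/2) × 466.5 = 933.0 mol
mass = 933.0 × 239.90 = 223800 g

224000 g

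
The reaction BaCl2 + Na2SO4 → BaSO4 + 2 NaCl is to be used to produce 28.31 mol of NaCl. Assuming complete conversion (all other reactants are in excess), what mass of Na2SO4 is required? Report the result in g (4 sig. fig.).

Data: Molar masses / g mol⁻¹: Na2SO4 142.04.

n(NaCl) = 28.31 mol
n(Na2SO4) = (1/2) × 28.31 = 14.16 mol
mass = 14.16 × 142.04 = 2011 g

2011 g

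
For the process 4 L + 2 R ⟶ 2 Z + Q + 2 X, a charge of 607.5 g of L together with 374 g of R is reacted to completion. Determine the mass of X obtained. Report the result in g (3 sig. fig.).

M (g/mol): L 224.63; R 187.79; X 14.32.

19.4 g

n(L) = 607.5 / 224.63 = 2.704 mol
n(R) = 374.0 / 187.79 = 1.992 mol
n/ν → L: 0.6760, R: 0.9960; L is limiting.
n(X) = (2/4) × 2.704 = 1.352 mol
mass = 1.352 × 14.32 = 19.36 g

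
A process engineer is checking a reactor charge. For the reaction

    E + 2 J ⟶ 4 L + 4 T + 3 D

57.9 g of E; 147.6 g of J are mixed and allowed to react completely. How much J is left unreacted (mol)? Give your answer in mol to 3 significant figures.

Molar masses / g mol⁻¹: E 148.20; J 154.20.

0.176 mol

n(E) = 57.90 / 148.20 = 0.3907 mol
n(J) = 147.6 / 154.20 = 0.9572 mol
n/ν for E = 0.3907/1 = 0.3907
n/ν for J = 0.9572/2 = 0.4786
Smallest n/ν is E → limiting reagent.
J consumed = (2/1) × 0.3907 = 0.7814 mol
J remaining = 0.9572 − 0.7814 = 0.1758 mol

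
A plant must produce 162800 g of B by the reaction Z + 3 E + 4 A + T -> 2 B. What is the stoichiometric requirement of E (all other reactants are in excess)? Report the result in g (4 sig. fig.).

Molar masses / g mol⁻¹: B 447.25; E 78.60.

n(B) = 162800 / 447.25 = 364.0 mol
n(E) = (3/2) × 364.0 = 546.0 mol
mass = 546.0 × 78.60 = 42920 g

42920 g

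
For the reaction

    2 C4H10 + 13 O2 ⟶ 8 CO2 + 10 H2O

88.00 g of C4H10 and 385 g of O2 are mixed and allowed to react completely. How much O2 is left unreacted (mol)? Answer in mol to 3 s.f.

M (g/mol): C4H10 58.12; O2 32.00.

n(C4H10) = 88.00 / 58.12 = 1.514 mol
n(O2) = 385.0 / 32.00 = 12.03 mol
n/ν → C4H10: 0.7570, O2: 0.9254; C4H10 is limiting.
O2 consumed = (13/2) × 1.514 = 9.841 mol
O2 remaining = 12.03 − 9.841 = 2.189 mol

2.19 mol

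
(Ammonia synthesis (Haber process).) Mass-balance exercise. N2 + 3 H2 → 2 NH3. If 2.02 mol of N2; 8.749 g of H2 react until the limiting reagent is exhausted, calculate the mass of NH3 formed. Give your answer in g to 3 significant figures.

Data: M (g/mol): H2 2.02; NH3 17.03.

49.2 g

n(N2) = 2.020 mol
n(H2) = 8.749 / 2.02 = 4.331 mol
n/ν for N2 = 2.020/1 = 2.020
n/ν for H2 = 4.331/3 = 1.444
Smallest n/ν is H2 → limiting reagent.
n(NH3) = (2/3) × 4.331 = 2.887 mol
mass = 2.887 × 17.03 = 49.17 g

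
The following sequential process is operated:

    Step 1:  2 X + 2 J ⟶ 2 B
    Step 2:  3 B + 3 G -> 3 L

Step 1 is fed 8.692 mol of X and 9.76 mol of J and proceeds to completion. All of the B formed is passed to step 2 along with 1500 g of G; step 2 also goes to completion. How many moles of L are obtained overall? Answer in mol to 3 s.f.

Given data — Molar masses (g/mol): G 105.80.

Step 1:
n(X) = 8.692 mol
n(J) = 9.760 mol
n/ν for X = 8.692/2 = 4.346
n/ν for J = 9.760/2 = 4.880
Smallest n/ν is X → limiting reagent.
n(B) produced = (2/2) × 8.692 = 8.692 mol
Step 2:
n(B) available = 8.692 mol
n(G) = 1500 / 105.80 = 14.18 mol
n/ν for B = 8.692/3 = 2.897
n/ν for G = 14.18/3 = 4.727
Smallest n/ν is B → limiting reagent.
n(L) = (3/3) × 8.692 = 8.692 mol

8.69 mol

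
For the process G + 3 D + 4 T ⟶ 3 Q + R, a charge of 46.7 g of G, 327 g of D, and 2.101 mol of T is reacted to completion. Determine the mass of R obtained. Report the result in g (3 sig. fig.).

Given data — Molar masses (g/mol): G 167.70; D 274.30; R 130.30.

n(G) = 46.70 / 167.70 = 0.2785 mol
n(D) = 327.0 / 274.30 = 1.192 mol
n(T) = 2.101 mol
n/ν for G = 0.2785/1 = 0.2785
n/ν for D = 1.192/3 = 0.3973
n/ν for T = 2.101/4 = 0.5253
Smallest n/ν is G → limiting reagent.
n(R) = (1/1) × 0.2785 = 0.2785 mol
mass = 0.2785 × 130.30 = 36.29 g

36.3 g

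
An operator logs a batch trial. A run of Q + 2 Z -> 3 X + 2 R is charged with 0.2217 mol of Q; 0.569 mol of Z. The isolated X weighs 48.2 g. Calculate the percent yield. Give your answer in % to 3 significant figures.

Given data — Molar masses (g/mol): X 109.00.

66.5 %

n(Q) = 0.2217 mol
n(Z) = 0.5690 mol
n/ν for Q = 0.2217/1 = 0.2217
n/ν for Z = 0.5690/2 = 0.2845
Smallest n/ν is Q → limiting reagent.
theoretical n(X) = (3/1) × 0.2217 = 0.6651 mol → 72.50 g
% yield = 48.2 / 72.50 × 100 = 66.48 %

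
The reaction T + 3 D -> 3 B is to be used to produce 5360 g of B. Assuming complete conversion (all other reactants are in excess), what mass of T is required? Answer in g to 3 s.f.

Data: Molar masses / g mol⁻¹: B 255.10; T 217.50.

1520 g

n(B) = 5360 / 255.10 = 21.01 mol
n(T) = (1/3) × 21.01 = 7.003 mol
mass = 7.003 × 217.50 = 1523 g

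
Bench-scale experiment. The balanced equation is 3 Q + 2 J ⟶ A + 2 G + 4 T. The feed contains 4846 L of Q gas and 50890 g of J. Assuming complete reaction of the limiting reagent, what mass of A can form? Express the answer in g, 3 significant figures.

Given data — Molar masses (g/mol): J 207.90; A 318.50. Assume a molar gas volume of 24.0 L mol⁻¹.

n(Q) = 4846 / 24.0 = 201.9 mol
n(J) = 50890 / 207.90 = 244.8 mol
n/ν → Q: 67.30, J: 122.4; Q is limiting.
n(A) = (1/3) × 201.9 = 67.30 mol
mass = 67.30 × 318.50 = 21440 g

21400 g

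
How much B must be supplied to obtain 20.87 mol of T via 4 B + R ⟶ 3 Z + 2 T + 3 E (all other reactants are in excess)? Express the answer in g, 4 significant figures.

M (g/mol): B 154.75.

6459 g

n(T) = 20.87 mol
n(B) = (4/2) × 20.87 = 41.74 mol
mass = 41.74 × 154.75 = 6459 g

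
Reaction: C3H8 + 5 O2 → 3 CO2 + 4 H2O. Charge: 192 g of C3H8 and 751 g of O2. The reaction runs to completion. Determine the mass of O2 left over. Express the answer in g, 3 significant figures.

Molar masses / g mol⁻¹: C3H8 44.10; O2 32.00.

54.4 g

n(C3H8) = 192.0 / 44.10 = 4.354 mol
n(O2) = 751.0 / 32.00 = 23.47 mol
n/ν → C3H8: 4.354, O2: 4.694; C3H8 is limiting.
O2 consumed = (5/1) × 4.354 = 21.77 mol
O2 remaining = 23.47 − 21.77 = 1.700 mol
mass = 1.700 × 32.00 = 54.40 g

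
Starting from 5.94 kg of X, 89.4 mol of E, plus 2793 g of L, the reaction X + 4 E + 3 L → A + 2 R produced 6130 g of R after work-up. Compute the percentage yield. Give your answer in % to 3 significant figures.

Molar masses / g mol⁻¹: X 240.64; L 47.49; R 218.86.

71.4 %

n(X) = 5.940×1000 / 240.64 = 24.68 mol
n(E) = 89.40 mol
n(L) = 2793 / 47.49 = 58.81 mol
n/ν for X = 24.68/1 = 24.68
n/ν for E = 89.40/4 = 22.35
n/ν for L = 58.81/3 = 19.60
Smallest n/ν is L → limiting reagent.
theoretical n(R) = (2/3) × 58.81 = 39.21 mol → 8582 g
% yield = 6130 / 8582 × 100 = 71.43 %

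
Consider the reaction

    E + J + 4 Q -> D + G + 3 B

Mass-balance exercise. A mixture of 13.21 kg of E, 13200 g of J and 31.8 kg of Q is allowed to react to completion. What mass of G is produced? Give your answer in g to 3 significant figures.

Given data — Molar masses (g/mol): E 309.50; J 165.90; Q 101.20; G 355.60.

15200 g

n(E) = 13.21×1000 / 309.50 = 42.68 mol
n(J) = 13200 / 165.90 = 79.57 mol
n(Q) = 31.80×1000 / 101.20 = 314.2 mol
n/ν → E: 42.68, J: 79.57, Q: 78.55; E is limiting.
n(G) = (1/1) × 42.68 = 42.68 mol
mass = 42.68 × 355.60 = 15180 g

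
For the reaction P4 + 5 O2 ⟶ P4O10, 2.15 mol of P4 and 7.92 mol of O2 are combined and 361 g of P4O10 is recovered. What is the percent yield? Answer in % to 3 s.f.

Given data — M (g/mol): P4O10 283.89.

n(P4) = 2.150 mol
n(O2) = 7.920 mol
n/ν → P4: 2.150, O2: 1.584; O2 is limiting.
theoretical n(P4O10) = (1/5) × 7.920 = 1.584 mol → 449.7 g
% yield = 361 / 449.7 × 100 = 80.28 %

80.3 %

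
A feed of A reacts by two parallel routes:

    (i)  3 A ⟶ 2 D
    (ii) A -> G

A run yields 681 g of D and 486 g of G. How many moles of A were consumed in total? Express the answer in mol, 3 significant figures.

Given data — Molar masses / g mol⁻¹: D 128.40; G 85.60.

13.6 mol

n(D) = 681 / 128.40 = 5.304 mol
n(G) = 486 / 85.60 = 5.678 mol
n(A) via (i) = (3/2)×5.304 = 7.956 mol
n(A) via (ii) = (1/1)×5.678 = 5.678 mol
total n(A) = 7.956 + 5.678 = 13.63 mol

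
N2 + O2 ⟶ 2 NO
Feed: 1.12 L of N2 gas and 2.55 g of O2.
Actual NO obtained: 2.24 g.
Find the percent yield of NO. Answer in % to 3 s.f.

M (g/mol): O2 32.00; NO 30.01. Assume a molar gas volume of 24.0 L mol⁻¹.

n(N2) = 1.120 / 24.0 = 0.04667 mol
n(O2) = 2.550 / 32.00 = 0.07969 mol
n/ν → N2: 0.04667, O2: 0.07969; N2 is limiting.
theoretical n(NO) = (2/1) × 0.04667 = 0.09334 mol → 2.801 g
% yield = 2.24 / 2.801 × 100 = 79.97 %

80.0 %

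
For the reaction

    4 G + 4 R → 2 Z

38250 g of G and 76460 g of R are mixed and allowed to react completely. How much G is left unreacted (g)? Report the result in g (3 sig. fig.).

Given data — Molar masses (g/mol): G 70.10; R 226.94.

14600 g

n(G) = 38250 / 70.10 = 545.6 mol
n(R) = 76460 / 226.94 = 336.9 mol
n/ν for G = 545.6/4 = 136.4
n/ν for R = 336.9/4 = 84.23
Smallest n/ν is R → limiting reagent.
G consumed = (4/4) × 336.9 = 336.9 mol
G remaining = 545.6 − 336.9 = 208.7 mol
mass = 208.7 × 70.10 = 14630 g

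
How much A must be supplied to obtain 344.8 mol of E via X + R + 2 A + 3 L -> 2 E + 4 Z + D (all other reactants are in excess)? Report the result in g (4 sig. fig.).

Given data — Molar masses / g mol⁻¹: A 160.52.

55350 g

n(E) = 344.8 mol
n(A) = (2/2) × 344.8 = 344.8 mol
mass = 344.8 × 160.52 = 55350 g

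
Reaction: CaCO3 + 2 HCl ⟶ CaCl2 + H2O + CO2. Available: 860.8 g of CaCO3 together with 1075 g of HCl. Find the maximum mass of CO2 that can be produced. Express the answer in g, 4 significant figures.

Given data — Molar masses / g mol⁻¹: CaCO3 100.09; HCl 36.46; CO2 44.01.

n(CaCO3) = 860.8 / 100.09 = 8.600 mol
n(HCl) = 1075 / 36.46 = 29.48 mol
n/ν for CaCO3 = 8.600/1 = 8.600
n/ν for HCl = 29.48/2 = 14.74
Smallest n/ν is CaCO3 → limiting reagent.
n(CO2) = (1/1) × 8.600 = 8.600 mol
mass = 8.600 × 44.01 = 378.5 g

378.5 g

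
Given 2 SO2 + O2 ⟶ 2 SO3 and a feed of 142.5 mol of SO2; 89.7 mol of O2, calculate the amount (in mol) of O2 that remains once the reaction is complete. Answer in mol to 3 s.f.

18.5 mol

n(SO2) = 142.5 mol
n(O2) = 89.70 mol
n/ν → SO2: 71.25, O2: 89.70; SO2 is limiting.
O2 consumed = (1/2) × 142.5 = 71.25 mol
O2 remaining = 89.70 − 71.25 = 18.45 mol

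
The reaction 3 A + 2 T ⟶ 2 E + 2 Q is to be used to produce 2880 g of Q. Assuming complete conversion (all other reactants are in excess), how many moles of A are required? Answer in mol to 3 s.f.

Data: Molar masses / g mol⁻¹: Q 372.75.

11.6 mol

n(Q) = 2880 / 372.75 = 7.726 mol
n(A) = (3/2) × 7.726 = 11.59 mol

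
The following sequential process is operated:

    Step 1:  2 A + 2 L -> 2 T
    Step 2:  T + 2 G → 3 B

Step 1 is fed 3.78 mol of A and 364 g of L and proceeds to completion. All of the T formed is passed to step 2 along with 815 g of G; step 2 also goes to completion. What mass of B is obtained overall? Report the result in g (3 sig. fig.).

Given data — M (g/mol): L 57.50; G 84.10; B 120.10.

Step 1:
n(A) = 3.780 mol
n(L) = 364.0 / 57.50 = 6.330 mol
n/ν → A: 1.890, L: 3.165; A is limiting.
n(T) produced = (2/2) × 3.780 = 3.780 mol
Step 2:
n(T) available = 3.780 mol
n(G) = 815.0 / 84.10 = 9.691 mol
n/ν → T: 3.780, G: 4.846; T is limiting.
n(B) = (3/1) × 3.780 = 11.34 mol
mass = 11.34 × 120.10 = 1362 g

1360 g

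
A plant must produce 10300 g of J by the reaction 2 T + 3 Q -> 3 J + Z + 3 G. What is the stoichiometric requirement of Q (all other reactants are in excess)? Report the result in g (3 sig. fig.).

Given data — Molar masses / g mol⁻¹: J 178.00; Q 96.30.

5570 g

n(J) = 10300 / 178.00 = 57.87 mol
n(Q) = (3/3) × 57.87 = 57.87 mol
mass = 57.87 × 96.30 = 5573 g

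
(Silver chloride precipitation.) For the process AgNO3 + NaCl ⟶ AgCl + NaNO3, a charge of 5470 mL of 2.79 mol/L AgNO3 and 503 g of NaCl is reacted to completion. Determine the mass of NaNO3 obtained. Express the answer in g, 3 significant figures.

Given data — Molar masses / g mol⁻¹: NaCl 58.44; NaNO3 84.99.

732 g

n(AgNO3) = 2.79 × 5470/1000 = 15.26 mol
n(NaCl) = 503.0 / 58.44 = 8.607 mol
n/ν → AgNO3: 15.26, NaCl: 8.607; NaCl is limiting.
n(NaNO3) = (1/1) × 8.607 = 8.607 mol
mass = 8.607 × 84.99 = 731.5 g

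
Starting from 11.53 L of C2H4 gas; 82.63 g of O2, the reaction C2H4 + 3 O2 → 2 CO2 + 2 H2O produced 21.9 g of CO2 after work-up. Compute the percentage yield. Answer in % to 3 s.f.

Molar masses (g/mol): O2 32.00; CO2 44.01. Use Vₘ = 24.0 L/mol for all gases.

51.8 %

n(C2H4) = 11.53 / 24.0 = 0.4804 mol
n(O2) = 82.63 / 32.00 = 2.582 mol
n/ν for C2H4 = 0.4804/1 = 0.4804
n/ν for O2 = 2.582/3 = 0.8607
Smallest n/ν is C2H4 → limiting reagent.
theoretical n(CO2) = (2/1) × 0.4804 = 0.9608 mol → 42.28 g
% yield = 21.9 / 42.28 × 100 = 51.80 %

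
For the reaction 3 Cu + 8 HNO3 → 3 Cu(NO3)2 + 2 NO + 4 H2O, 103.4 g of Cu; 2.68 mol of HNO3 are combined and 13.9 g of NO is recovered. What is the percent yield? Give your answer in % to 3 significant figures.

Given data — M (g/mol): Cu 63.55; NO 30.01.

n(Cu) = 103.4 / 63.55 = 1.627 mol
n(HNO3) = 2.680 mol
n/ν for Cu = 1.627/3 = 0.5423
n/ν for HNO3 = 2.680/8 = 0.3350
Smallest n/ν is HNO3 → limiting reagent.
theoretical n(NO) = (2/8) × 2.680 = 0.6700 mol → 20.11 g
% yield = 13.9 / 20.11 × 100 = 69.12 %

69.1 %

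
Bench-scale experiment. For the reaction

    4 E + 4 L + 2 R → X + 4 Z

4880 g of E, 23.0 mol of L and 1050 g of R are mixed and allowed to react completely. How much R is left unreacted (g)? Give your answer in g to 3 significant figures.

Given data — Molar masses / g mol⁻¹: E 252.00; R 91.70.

n(E) = 4880 / 252.00 = 19.37 mol
n(L) = 23.00 mol
n(R) = 1050 / 91.70 = 11.45 mol
n/ν → E: 4.843, L: 5.750, R: 5.725; E is limiting.
R consumed = (2/4) × 19.37 = 9.685 mol
R remaining = 11.45 − 9.685 = 1.765 mol
mass = 1.765 × 91.70 = 161.9 g

162 g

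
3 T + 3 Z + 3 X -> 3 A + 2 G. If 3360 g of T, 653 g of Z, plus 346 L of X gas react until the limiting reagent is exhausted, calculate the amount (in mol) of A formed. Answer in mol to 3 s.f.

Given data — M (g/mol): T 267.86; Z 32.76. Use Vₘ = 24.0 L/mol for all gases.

n(T) = 3360 / 267.86 = 12.54 mol
n(Z) = 653.0 / 32.76 = 19.93 mol
n(X) = 346.0 / 24.0 = 14.42 mol
n/ν → T: 4.180, Z: 6.643, X: 4.807; T is limiting.
n(A) = (3/3) × 12.54 = 12.54 mol

12.5 mol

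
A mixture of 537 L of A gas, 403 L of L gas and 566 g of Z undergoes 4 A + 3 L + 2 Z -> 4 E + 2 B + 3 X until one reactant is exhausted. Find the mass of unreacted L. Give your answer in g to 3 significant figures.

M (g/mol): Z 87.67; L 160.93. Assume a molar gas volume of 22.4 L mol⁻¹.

n(A) = 537.0 / 22.4 = 23.97 mol
n(L) = 403.0 / 22.4 = 17.99 mol
n(Z) = 566.0 / 87.67 = 6.456 mol
n/ν → A: 5.993, L: 5.997, Z: 3.228; Z is limiting.
L consumed = (3/2) × 6.456 = 9.684 mol
L remaining = 17.99 − 9.684 = 8.306 mol
mass = 8.306 × 160.93 = 1337 g

1340 g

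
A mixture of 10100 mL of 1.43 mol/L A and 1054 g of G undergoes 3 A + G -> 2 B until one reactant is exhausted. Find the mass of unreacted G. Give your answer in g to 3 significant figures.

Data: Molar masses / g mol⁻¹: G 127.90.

438 g

n(A) = 1.43 × 10100/1000 = 14.44 mol
n(G) = 1054 / 127.90 = 8.241 mol
n/ν for A = 14.44/3 = 4.813
n/ν for G = 8.241/1 = 8.241
Smallest n/ν is A → limiting reagent.
G consumed = (1/3) × 14.44 = 4.813 mol
G remaining = 8.241 − 4.813 = 3.428 mol
mass = 3.428 × 127.90 = 438.4 g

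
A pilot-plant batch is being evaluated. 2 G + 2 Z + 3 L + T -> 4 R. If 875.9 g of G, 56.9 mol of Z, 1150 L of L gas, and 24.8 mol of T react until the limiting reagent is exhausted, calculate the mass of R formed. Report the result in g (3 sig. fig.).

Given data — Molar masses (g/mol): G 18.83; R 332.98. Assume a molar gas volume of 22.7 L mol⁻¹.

n(G) = 875.9 / 18.83 = 46.52 mol
n(Z) = 56.90 mol
n(L) = 1150 / 22.7 = 50.66 mol
n(T) = 24.80 mol
n/ν for G = 46.52/2 = 23.26
n/ν for Z = 56.90/2 = 28.45
n/ν for L = 50.66/3 = 16.89
n/ν for T = 24.80/1 = 24.80
Smallest n/ν is L → limiting reagent.
n(R) = (4/3) × 50.66 = 67.55 mol
mass = 67.55 × 332.98 = 22490 g

22500 g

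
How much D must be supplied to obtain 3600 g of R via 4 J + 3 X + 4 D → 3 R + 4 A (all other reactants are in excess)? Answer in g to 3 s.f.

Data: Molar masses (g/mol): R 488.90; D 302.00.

2970 g

n(R) = 3600 / 488.90 = 7.363 mol
n(D) = (4/3) × 7.363 = 9.817 mol
mass = 9.817 × 302.00 = 2965 g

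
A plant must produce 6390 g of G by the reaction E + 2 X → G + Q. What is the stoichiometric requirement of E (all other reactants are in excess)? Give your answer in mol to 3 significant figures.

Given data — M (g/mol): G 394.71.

16.2 mol

n(G) = 6390 / 394.71 = 16.19 mol
n(E) = (1/1) × 16.19 = 16.19 mol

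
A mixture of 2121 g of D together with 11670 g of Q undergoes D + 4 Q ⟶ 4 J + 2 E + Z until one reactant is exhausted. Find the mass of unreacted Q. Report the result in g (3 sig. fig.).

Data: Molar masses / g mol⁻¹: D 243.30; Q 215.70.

4150 g

n(D) = 2121 / 243.30 = 8.718 mol
n(Q) = 11670 / 215.70 = 54.10 mol
n/ν for D = 8.718/1 = 8.718
n/ν for Q = 54.10/4 = 13.53
Smallest n/ν is D → limiting reagent.
Q consumed = (4/1) × 8.718 = 34.87 mol
Q remaining = 54.10 − 34.87 = 19.23 mol
mass = 19.23 × 215.70 = 4148 g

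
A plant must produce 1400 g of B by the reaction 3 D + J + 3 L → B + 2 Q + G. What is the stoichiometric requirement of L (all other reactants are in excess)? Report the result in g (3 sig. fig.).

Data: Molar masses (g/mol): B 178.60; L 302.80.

n(B) = 1400 / 178.60 = 7.839 mol
n(L) = (3/1) × 7.839 = 23.52 mol
mass = 23.52 × 302.80 = 7122 g

7120 g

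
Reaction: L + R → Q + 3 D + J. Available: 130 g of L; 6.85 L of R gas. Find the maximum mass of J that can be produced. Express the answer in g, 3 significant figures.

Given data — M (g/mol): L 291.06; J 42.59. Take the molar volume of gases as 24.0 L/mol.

n(L) = 130.0 / 291.06 = 0.4466 mol
n(R) = 6.850 / 24.0 = 0.2854 mol
n/ν for L = 0.4466/1 = 0.4466
n/ν for R = 0.2854/1 = 0.2854
Smallest n/ν is R → limiting reagent.
n(J) = (1/1) × 0.2854 = 0.2854 mol
mass = 0.2854 × 42.59 = 12.16 g

12.2 g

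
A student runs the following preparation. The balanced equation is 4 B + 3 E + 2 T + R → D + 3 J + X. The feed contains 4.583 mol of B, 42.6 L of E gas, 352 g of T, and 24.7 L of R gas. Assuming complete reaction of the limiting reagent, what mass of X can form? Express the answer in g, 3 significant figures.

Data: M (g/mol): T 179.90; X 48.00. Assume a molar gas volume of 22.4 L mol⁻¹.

30.4 g

n(B) = 4.583 mol
n(E) = 42.60 / 22.4 = 1.902 mol
n(T) = 352.0 / 179.90 = 1.957 mol
n(R) = 24.70 / 22.4 = 1.103 mol
n/ν for B = 4.583/4 = 1.146
n/ν for E = 1.902/3 = 0.6340
n/ν for T = 1.957/2 = 0.9785
n/ν for R = 1.103/1 = 1.103
Smallest n/ν is E → limiting reagent.
n(X) = (1/3) × 1.902 = 0.6340 mol
mass = 0.6340 × 48.00 = 30.43 g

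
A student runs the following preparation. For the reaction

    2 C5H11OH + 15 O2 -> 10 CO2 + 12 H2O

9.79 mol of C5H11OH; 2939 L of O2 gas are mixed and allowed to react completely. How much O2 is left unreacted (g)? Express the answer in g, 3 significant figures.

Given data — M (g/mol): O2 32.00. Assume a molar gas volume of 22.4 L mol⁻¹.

1850 g

n(C5H11OH) = 9.790 mol
n(O2) = 2939 / 22.4 = 131.2 mol
n/ν for C5H11OH = 9.790/2 = 4.895
n/ν for O2 = 131.2/15 = 8.747
Smallest n/ν is C5H11OH → limiting reagent.
O2 consumed = (15/2) × 9.790 = 73.43 mol
O2 remaining = 131.2 − 73.43 = 57.77 mol
mass = 57.77 × 32.00 = 1849 g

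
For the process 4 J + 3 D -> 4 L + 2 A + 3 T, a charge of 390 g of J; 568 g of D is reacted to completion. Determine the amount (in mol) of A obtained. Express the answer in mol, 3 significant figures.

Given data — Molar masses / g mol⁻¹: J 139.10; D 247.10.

n(J) = 390.0 / 139.10 = 2.804 mol
n(D) = 568.0 / 247.10 = 2.299 mol
n/ν for J = 2.804/4 = 0.7010
n/ν for D = 2.299/3 = 0.7663
Smallest n/ν is J → limiting reagent.
n(A) = (2/4) × 2.804 = 1.402 mol

1.40 mol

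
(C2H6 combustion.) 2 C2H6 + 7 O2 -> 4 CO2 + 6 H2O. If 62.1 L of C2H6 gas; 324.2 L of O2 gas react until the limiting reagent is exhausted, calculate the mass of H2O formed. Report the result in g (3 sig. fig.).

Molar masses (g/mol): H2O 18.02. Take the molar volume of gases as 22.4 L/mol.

150 g

n(C2H6) = 62.10 / 22.4 = 2.772 mol
n(O2) = 324.2 / 22.4 = 14.47 mol
n/ν → C2H6: 1.386, O2: 2.067; C2H6 is limiting.
n(H2O) = (6/2) × 2.772 = 8.316 mol
mass = 8.316 × 18.02 = 149.9 g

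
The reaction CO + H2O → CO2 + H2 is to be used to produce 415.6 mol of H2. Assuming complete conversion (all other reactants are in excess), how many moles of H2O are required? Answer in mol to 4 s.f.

415.6 mol

n(H2) = 415.6 mol
n(H2O) = (1/1) × 415.6 = 415.6 mol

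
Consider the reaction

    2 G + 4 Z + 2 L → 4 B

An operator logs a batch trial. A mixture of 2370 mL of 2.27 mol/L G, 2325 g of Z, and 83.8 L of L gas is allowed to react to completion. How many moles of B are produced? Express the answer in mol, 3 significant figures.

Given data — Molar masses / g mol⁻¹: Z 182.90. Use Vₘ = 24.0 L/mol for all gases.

n(G) = 2.27 × 2370/1000 = 5.380 mol
n(Z) = 2325 / 182.90 = 12.71 mol
n(L) = 83.80 / 24.0 = 3.492 mol
n/ν for G = 5.380/2 = 2.690
n/ν for Z = 12.71/4 = 3.178
n/ν for L = 3.492/2 = 1.746
Smallest n/ν is L → limiting reagent.
n(B) = (4/2) × 3.492 = 6.984 mol

6.98 mol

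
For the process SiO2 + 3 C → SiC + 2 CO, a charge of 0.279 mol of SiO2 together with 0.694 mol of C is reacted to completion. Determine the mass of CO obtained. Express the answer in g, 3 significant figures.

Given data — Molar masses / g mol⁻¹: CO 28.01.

13.0 g

n(SiO2) = 0.2790 mol
n(C) = 0.6940 mol
n/ν for SiO2 = 0.2790/1 = 0.2790
n/ν for C = 0.6940/3 = 0.2313
Smallest n/ν is C → limiting reagent.
n(CO) = (2/3) × 0.6940 = 0.4627 mol
mass = 0.4627 × 28.01 = 12.96 g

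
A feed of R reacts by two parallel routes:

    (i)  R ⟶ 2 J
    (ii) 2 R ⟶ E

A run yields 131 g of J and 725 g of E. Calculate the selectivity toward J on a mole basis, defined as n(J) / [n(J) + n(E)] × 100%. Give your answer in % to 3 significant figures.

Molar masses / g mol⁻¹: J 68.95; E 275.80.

n(J) = 131 / 68.95 = 1.900 mol
n(E) = 725 / 275.80 = 2.629 mol
selectivity = 1.900/(1.900+2.629) × 100 = 41.95 %

42.0 %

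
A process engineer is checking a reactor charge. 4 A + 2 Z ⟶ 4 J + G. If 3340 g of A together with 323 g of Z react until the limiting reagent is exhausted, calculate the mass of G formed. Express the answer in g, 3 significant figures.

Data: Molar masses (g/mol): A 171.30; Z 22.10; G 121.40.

592 g

n(A) = 3340 / 171.30 = 19.50 mol
n(Z) = 323.0 / 22.10 = 14.62 mol
n/ν for A = 19.50/4 = 4.875
n/ν for Z = 14.62/2 = 7.310
Smallest n/ν is A → limiting reagent.
n(G) = (1/4) × 19.50 = 4.875 mol
mass = 4.875 × 121.40 = 591.8 g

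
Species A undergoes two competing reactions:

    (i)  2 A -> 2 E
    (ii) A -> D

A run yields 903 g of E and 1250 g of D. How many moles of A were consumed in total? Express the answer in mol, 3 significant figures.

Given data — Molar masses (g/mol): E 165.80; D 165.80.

n(E) = 903 / 165.80 = 5.446 mol
n(D) = 1250 / 165.80 = 7.539 mol
n(A) via (i) = (2/2)×5.446 = 5.446 mol
n(A) via (ii) = (1/1)×7.539 = 7.539 mol
total n(A) = 5.446 + 7.539 = 12.99 mol

13.0 mol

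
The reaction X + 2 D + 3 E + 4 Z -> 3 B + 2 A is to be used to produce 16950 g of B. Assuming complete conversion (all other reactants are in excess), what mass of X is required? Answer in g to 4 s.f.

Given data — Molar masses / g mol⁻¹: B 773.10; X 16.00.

n(B) = 16950 / 773.10 = 21.92 mol
n(X) = (1/3) × 21.92 = 7.307 mol
mass = 7.307 × 16.00 = 116.9 g

116.9 g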